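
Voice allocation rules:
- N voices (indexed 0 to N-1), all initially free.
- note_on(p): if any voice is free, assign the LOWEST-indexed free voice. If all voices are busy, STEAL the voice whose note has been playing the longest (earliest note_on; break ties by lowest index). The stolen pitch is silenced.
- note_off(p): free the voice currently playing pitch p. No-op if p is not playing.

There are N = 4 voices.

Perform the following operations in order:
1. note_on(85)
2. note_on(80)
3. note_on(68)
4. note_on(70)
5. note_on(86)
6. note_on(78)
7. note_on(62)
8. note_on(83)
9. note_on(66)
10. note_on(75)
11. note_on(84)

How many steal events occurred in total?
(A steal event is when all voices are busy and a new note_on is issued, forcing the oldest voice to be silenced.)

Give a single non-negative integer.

Answer: 7

Derivation:
Op 1: note_on(85): voice 0 is free -> assigned | voices=[85 - - -]
Op 2: note_on(80): voice 1 is free -> assigned | voices=[85 80 - -]
Op 3: note_on(68): voice 2 is free -> assigned | voices=[85 80 68 -]
Op 4: note_on(70): voice 3 is free -> assigned | voices=[85 80 68 70]
Op 5: note_on(86): all voices busy, STEAL voice 0 (pitch 85, oldest) -> assign | voices=[86 80 68 70]
Op 6: note_on(78): all voices busy, STEAL voice 1 (pitch 80, oldest) -> assign | voices=[86 78 68 70]
Op 7: note_on(62): all voices busy, STEAL voice 2 (pitch 68, oldest) -> assign | voices=[86 78 62 70]
Op 8: note_on(83): all voices busy, STEAL voice 3 (pitch 70, oldest) -> assign | voices=[86 78 62 83]
Op 9: note_on(66): all voices busy, STEAL voice 0 (pitch 86, oldest) -> assign | voices=[66 78 62 83]
Op 10: note_on(75): all voices busy, STEAL voice 1 (pitch 78, oldest) -> assign | voices=[66 75 62 83]
Op 11: note_on(84): all voices busy, STEAL voice 2 (pitch 62, oldest) -> assign | voices=[66 75 84 83]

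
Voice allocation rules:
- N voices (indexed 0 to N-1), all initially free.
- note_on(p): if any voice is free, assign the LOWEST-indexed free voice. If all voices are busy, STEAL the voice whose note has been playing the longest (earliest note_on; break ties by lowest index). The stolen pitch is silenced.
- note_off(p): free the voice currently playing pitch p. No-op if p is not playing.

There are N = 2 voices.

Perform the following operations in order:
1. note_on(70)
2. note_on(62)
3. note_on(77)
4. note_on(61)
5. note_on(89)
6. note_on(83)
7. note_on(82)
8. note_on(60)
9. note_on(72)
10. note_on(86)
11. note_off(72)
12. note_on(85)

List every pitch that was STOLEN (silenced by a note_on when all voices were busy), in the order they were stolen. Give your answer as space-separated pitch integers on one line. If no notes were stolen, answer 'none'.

Op 1: note_on(70): voice 0 is free -> assigned | voices=[70 -]
Op 2: note_on(62): voice 1 is free -> assigned | voices=[70 62]
Op 3: note_on(77): all voices busy, STEAL voice 0 (pitch 70, oldest) -> assign | voices=[77 62]
Op 4: note_on(61): all voices busy, STEAL voice 1 (pitch 62, oldest) -> assign | voices=[77 61]
Op 5: note_on(89): all voices busy, STEAL voice 0 (pitch 77, oldest) -> assign | voices=[89 61]
Op 6: note_on(83): all voices busy, STEAL voice 1 (pitch 61, oldest) -> assign | voices=[89 83]
Op 7: note_on(82): all voices busy, STEAL voice 0 (pitch 89, oldest) -> assign | voices=[82 83]
Op 8: note_on(60): all voices busy, STEAL voice 1 (pitch 83, oldest) -> assign | voices=[82 60]
Op 9: note_on(72): all voices busy, STEAL voice 0 (pitch 82, oldest) -> assign | voices=[72 60]
Op 10: note_on(86): all voices busy, STEAL voice 1 (pitch 60, oldest) -> assign | voices=[72 86]
Op 11: note_off(72): free voice 0 | voices=[- 86]
Op 12: note_on(85): voice 0 is free -> assigned | voices=[85 86]

Answer: 70 62 77 61 89 83 82 60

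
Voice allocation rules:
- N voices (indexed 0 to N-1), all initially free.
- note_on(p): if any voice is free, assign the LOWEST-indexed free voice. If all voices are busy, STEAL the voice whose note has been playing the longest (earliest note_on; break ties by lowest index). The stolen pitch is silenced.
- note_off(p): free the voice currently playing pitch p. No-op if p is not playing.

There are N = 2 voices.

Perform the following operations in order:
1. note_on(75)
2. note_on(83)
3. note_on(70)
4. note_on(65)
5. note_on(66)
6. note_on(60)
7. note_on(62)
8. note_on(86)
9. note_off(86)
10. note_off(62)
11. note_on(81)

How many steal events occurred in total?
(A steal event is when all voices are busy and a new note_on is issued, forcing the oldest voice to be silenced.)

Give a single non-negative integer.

Answer: 6

Derivation:
Op 1: note_on(75): voice 0 is free -> assigned | voices=[75 -]
Op 2: note_on(83): voice 1 is free -> assigned | voices=[75 83]
Op 3: note_on(70): all voices busy, STEAL voice 0 (pitch 75, oldest) -> assign | voices=[70 83]
Op 4: note_on(65): all voices busy, STEAL voice 1 (pitch 83, oldest) -> assign | voices=[70 65]
Op 5: note_on(66): all voices busy, STEAL voice 0 (pitch 70, oldest) -> assign | voices=[66 65]
Op 6: note_on(60): all voices busy, STEAL voice 1 (pitch 65, oldest) -> assign | voices=[66 60]
Op 7: note_on(62): all voices busy, STEAL voice 0 (pitch 66, oldest) -> assign | voices=[62 60]
Op 8: note_on(86): all voices busy, STEAL voice 1 (pitch 60, oldest) -> assign | voices=[62 86]
Op 9: note_off(86): free voice 1 | voices=[62 -]
Op 10: note_off(62): free voice 0 | voices=[- -]
Op 11: note_on(81): voice 0 is free -> assigned | voices=[81 -]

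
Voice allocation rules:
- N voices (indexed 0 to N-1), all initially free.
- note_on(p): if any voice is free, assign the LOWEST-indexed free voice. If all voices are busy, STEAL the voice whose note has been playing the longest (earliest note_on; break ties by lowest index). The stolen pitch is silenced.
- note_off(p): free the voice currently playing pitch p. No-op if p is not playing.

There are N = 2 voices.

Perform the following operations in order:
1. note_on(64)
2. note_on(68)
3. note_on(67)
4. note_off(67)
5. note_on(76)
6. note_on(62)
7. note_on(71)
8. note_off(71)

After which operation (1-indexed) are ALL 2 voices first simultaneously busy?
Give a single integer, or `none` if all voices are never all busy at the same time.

Op 1: note_on(64): voice 0 is free -> assigned | voices=[64 -]
Op 2: note_on(68): voice 1 is free -> assigned | voices=[64 68]
Op 3: note_on(67): all voices busy, STEAL voice 0 (pitch 64, oldest) -> assign | voices=[67 68]
Op 4: note_off(67): free voice 0 | voices=[- 68]
Op 5: note_on(76): voice 0 is free -> assigned | voices=[76 68]
Op 6: note_on(62): all voices busy, STEAL voice 1 (pitch 68, oldest) -> assign | voices=[76 62]
Op 7: note_on(71): all voices busy, STEAL voice 0 (pitch 76, oldest) -> assign | voices=[71 62]
Op 8: note_off(71): free voice 0 | voices=[- 62]

Answer: 2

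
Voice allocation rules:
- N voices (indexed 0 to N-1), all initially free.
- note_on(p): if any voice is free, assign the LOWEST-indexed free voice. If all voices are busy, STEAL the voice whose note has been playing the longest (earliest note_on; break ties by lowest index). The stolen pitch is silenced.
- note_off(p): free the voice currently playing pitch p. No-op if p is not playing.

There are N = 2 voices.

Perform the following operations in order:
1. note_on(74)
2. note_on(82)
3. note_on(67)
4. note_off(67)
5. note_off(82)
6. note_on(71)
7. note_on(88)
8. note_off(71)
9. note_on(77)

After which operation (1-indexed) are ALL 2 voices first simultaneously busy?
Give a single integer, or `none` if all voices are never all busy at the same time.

Answer: 2

Derivation:
Op 1: note_on(74): voice 0 is free -> assigned | voices=[74 -]
Op 2: note_on(82): voice 1 is free -> assigned | voices=[74 82]
Op 3: note_on(67): all voices busy, STEAL voice 0 (pitch 74, oldest) -> assign | voices=[67 82]
Op 4: note_off(67): free voice 0 | voices=[- 82]
Op 5: note_off(82): free voice 1 | voices=[- -]
Op 6: note_on(71): voice 0 is free -> assigned | voices=[71 -]
Op 7: note_on(88): voice 1 is free -> assigned | voices=[71 88]
Op 8: note_off(71): free voice 0 | voices=[- 88]
Op 9: note_on(77): voice 0 is free -> assigned | voices=[77 88]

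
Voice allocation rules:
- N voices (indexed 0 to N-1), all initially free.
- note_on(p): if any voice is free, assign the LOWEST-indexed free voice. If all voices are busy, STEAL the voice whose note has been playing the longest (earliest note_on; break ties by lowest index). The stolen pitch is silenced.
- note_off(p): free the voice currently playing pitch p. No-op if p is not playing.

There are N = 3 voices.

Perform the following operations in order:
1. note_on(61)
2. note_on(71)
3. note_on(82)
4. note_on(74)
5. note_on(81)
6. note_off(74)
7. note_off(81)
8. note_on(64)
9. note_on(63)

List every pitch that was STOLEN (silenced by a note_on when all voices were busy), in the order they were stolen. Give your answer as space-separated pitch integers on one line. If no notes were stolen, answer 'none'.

Answer: 61 71

Derivation:
Op 1: note_on(61): voice 0 is free -> assigned | voices=[61 - -]
Op 2: note_on(71): voice 1 is free -> assigned | voices=[61 71 -]
Op 3: note_on(82): voice 2 is free -> assigned | voices=[61 71 82]
Op 4: note_on(74): all voices busy, STEAL voice 0 (pitch 61, oldest) -> assign | voices=[74 71 82]
Op 5: note_on(81): all voices busy, STEAL voice 1 (pitch 71, oldest) -> assign | voices=[74 81 82]
Op 6: note_off(74): free voice 0 | voices=[- 81 82]
Op 7: note_off(81): free voice 1 | voices=[- - 82]
Op 8: note_on(64): voice 0 is free -> assigned | voices=[64 - 82]
Op 9: note_on(63): voice 1 is free -> assigned | voices=[64 63 82]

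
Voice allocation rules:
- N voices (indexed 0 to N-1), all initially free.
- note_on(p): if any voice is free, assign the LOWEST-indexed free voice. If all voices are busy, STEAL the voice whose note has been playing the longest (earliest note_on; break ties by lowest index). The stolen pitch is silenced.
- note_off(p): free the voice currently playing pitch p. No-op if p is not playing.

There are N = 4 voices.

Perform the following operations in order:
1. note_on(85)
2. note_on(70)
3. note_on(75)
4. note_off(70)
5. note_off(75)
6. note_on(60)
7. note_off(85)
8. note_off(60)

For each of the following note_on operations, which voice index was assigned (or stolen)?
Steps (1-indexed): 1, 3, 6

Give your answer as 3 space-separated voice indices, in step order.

Op 1: note_on(85): voice 0 is free -> assigned | voices=[85 - - -]
Op 2: note_on(70): voice 1 is free -> assigned | voices=[85 70 - -]
Op 3: note_on(75): voice 2 is free -> assigned | voices=[85 70 75 -]
Op 4: note_off(70): free voice 1 | voices=[85 - 75 -]
Op 5: note_off(75): free voice 2 | voices=[85 - - -]
Op 6: note_on(60): voice 1 is free -> assigned | voices=[85 60 - -]
Op 7: note_off(85): free voice 0 | voices=[- 60 - -]
Op 8: note_off(60): free voice 1 | voices=[- - - -]

Answer: 0 2 1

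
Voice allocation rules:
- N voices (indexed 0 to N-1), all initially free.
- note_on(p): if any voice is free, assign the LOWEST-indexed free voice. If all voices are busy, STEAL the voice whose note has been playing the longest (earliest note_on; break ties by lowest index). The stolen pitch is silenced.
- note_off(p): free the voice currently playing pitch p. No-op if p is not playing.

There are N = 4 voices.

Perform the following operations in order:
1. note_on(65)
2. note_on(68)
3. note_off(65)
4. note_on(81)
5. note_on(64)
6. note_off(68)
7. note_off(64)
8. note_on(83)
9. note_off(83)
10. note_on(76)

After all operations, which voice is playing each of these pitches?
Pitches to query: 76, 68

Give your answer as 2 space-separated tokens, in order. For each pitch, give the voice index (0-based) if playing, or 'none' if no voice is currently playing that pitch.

Answer: 1 none

Derivation:
Op 1: note_on(65): voice 0 is free -> assigned | voices=[65 - - -]
Op 2: note_on(68): voice 1 is free -> assigned | voices=[65 68 - -]
Op 3: note_off(65): free voice 0 | voices=[- 68 - -]
Op 4: note_on(81): voice 0 is free -> assigned | voices=[81 68 - -]
Op 5: note_on(64): voice 2 is free -> assigned | voices=[81 68 64 -]
Op 6: note_off(68): free voice 1 | voices=[81 - 64 -]
Op 7: note_off(64): free voice 2 | voices=[81 - - -]
Op 8: note_on(83): voice 1 is free -> assigned | voices=[81 83 - -]
Op 9: note_off(83): free voice 1 | voices=[81 - - -]
Op 10: note_on(76): voice 1 is free -> assigned | voices=[81 76 - -]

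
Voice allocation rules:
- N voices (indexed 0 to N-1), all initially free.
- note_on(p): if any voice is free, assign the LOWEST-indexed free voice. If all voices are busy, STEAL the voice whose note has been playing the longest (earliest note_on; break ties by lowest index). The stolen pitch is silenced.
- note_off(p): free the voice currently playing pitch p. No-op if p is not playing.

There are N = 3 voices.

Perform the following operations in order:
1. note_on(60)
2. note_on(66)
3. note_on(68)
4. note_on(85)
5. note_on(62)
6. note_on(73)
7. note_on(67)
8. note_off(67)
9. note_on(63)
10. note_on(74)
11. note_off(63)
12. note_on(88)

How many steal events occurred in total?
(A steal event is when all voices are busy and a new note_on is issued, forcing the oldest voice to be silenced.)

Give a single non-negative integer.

Op 1: note_on(60): voice 0 is free -> assigned | voices=[60 - -]
Op 2: note_on(66): voice 1 is free -> assigned | voices=[60 66 -]
Op 3: note_on(68): voice 2 is free -> assigned | voices=[60 66 68]
Op 4: note_on(85): all voices busy, STEAL voice 0 (pitch 60, oldest) -> assign | voices=[85 66 68]
Op 5: note_on(62): all voices busy, STEAL voice 1 (pitch 66, oldest) -> assign | voices=[85 62 68]
Op 6: note_on(73): all voices busy, STEAL voice 2 (pitch 68, oldest) -> assign | voices=[85 62 73]
Op 7: note_on(67): all voices busy, STEAL voice 0 (pitch 85, oldest) -> assign | voices=[67 62 73]
Op 8: note_off(67): free voice 0 | voices=[- 62 73]
Op 9: note_on(63): voice 0 is free -> assigned | voices=[63 62 73]
Op 10: note_on(74): all voices busy, STEAL voice 1 (pitch 62, oldest) -> assign | voices=[63 74 73]
Op 11: note_off(63): free voice 0 | voices=[- 74 73]
Op 12: note_on(88): voice 0 is free -> assigned | voices=[88 74 73]

Answer: 5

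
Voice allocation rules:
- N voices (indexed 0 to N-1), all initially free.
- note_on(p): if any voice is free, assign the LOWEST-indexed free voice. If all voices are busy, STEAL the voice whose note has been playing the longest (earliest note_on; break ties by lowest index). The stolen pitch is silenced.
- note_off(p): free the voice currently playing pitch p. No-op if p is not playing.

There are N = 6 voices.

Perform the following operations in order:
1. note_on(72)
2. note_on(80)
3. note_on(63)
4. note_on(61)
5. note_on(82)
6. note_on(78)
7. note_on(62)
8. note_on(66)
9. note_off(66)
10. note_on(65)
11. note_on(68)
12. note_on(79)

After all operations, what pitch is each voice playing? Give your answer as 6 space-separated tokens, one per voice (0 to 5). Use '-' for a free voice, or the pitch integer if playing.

Op 1: note_on(72): voice 0 is free -> assigned | voices=[72 - - - - -]
Op 2: note_on(80): voice 1 is free -> assigned | voices=[72 80 - - - -]
Op 3: note_on(63): voice 2 is free -> assigned | voices=[72 80 63 - - -]
Op 4: note_on(61): voice 3 is free -> assigned | voices=[72 80 63 61 - -]
Op 5: note_on(82): voice 4 is free -> assigned | voices=[72 80 63 61 82 -]
Op 6: note_on(78): voice 5 is free -> assigned | voices=[72 80 63 61 82 78]
Op 7: note_on(62): all voices busy, STEAL voice 0 (pitch 72, oldest) -> assign | voices=[62 80 63 61 82 78]
Op 8: note_on(66): all voices busy, STEAL voice 1 (pitch 80, oldest) -> assign | voices=[62 66 63 61 82 78]
Op 9: note_off(66): free voice 1 | voices=[62 - 63 61 82 78]
Op 10: note_on(65): voice 1 is free -> assigned | voices=[62 65 63 61 82 78]
Op 11: note_on(68): all voices busy, STEAL voice 2 (pitch 63, oldest) -> assign | voices=[62 65 68 61 82 78]
Op 12: note_on(79): all voices busy, STEAL voice 3 (pitch 61, oldest) -> assign | voices=[62 65 68 79 82 78]

Answer: 62 65 68 79 82 78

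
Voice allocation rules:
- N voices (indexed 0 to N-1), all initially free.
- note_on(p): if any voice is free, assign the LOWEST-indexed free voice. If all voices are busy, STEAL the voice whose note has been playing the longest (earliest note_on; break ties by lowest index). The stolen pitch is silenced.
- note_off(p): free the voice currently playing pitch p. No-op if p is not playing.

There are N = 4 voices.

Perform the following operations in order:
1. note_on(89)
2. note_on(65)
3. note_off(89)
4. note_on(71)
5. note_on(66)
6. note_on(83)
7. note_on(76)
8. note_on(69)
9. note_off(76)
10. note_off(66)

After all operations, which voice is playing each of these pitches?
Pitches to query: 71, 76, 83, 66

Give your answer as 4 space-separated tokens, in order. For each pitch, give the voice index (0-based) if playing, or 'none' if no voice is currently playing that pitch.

Op 1: note_on(89): voice 0 is free -> assigned | voices=[89 - - -]
Op 2: note_on(65): voice 1 is free -> assigned | voices=[89 65 - -]
Op 3: note_off(89): free voice 0 | voices=[- 65 - -]
Op 4: note_on(71): voice 0 is free -> assigned | voices=[71 65 - -]
Op 5: note_on(66): voice 2 is free -> assigned | voices=[71 65 66 -]
Op 6: note_on(83): voice 3 is free -> assigned | voices=[71 65 66 83]
Op 7: note_on(76): all voices busy, STEAL voice 1 (pitch 65, oldest) -> assign | voices=[71 76 66 83]
Op 8: note_on(69): all voices busy, STEAL voice 0 (pitch 71, oldest) -> assign | voices=[69 76 66 83]
Op 9: note_off(76): free voice 1 | voices=[69 - 66 83]
Op 10: note_off(66): free voice 2 | voices=[69 - - 83]

Answer: none none 3 none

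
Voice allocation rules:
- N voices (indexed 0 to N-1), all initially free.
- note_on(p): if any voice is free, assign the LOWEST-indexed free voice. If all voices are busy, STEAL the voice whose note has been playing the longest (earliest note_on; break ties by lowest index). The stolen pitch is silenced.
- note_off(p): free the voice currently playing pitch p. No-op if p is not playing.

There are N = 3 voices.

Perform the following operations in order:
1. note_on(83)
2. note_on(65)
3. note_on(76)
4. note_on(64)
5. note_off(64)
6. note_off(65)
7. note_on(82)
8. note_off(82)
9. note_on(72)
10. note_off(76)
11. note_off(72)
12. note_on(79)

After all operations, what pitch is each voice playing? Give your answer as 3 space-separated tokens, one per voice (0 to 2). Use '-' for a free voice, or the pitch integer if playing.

Answer: 79 - -

Derivation:
Op 1: note_on(83): voice 0 is free -> assigned | voices=[83 - -]
Op 2: note_on(65): voice 1 is free -> assigned | voices=[83 65 -]
Op 3: note_on(76): voice 2 is free -> assigned | voices=[83 65 76]
Op 4: note_on(64): all voices busy, STEAL voice 0 (pitch 83, oldest) -> assign | voices=[64 65 76]
Op 5: note_off(64): free voice 0 | voices=[- 65 76]
Op 6: note_off(65): free voice 1 | voices=[- - 76]
Op 7: note_on(82): voice 0 is free -> assigned | voices=[82 - 76]
Op 8: note_off(82): free voice 0 | voices=[- - 76]
Op 9: note_on(72): voice 0 is free -> assigned | voices=[72 - 76]
Op 10: note_off(76): free voice 2 | voices=[72 - -]
Op 11: note_off(72): free voice 0 | voices=[- - -]
Op 12: note_on(79): voice 0 is free -> assigned | voices=[79 - -]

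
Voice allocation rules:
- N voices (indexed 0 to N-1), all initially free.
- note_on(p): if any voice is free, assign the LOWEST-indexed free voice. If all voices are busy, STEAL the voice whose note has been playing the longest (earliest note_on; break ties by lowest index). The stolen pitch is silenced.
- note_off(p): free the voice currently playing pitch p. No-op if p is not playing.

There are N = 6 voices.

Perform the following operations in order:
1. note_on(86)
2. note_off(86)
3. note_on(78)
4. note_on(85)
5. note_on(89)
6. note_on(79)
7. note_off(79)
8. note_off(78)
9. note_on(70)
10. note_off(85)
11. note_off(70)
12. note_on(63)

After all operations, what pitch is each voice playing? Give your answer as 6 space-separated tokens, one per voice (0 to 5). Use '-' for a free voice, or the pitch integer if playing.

Answer: 63 - 89 - - -

Derivation:
Op 1: note_on(86): voice 0 is free -> assigned | voices=[86 - - - - -]
Op 2: note_off(86): free voice 0 | voices=[- - - - - -]
Op 3: note_on(78): voice 0 is free -> assigned | voices=[78 - - - - -]
Op 4: note_on(85): voice 1 is free -> assigned | voices=[78 85 - - - -]
Op 5: note_on(89): voice 2 is free -> assigned | voices=[78 85 89 - - -]
Op 6: note_on(79): voice 3 is free -> assigned | voices=[78 85 89 79 - -]
Op 7: note_off(79): free voice 3 | voices=[78 85 89 - - -]
Op 8: note_off(78): free voice 0 | voices=[- 85 89 - - -]
Op 9: note_on(70): voice 0 is free -> assigned | voices=[70 85 89 - - -]
Op 10: note_off(85): free voice 1 | voices=[70 - 89 - - -]
Op 11: note_off(70): free voice 0 | voices=[- - 89 - - -]
Op 12: note_on(63): voice 0 is free -> assigned | voices=[63 - 89 - - -]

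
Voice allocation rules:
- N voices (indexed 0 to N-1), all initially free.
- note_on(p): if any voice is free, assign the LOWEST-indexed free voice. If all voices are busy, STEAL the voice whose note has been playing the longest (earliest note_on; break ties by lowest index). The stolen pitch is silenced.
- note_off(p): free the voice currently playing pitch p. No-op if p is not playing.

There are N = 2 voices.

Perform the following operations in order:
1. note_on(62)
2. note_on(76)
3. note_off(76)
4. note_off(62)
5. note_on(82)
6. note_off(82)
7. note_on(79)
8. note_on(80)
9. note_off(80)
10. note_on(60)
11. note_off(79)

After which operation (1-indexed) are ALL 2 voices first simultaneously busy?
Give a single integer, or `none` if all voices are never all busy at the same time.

Op 1: note_on(62): voice 0 is free -> assigned | voices=[62 -]
Op 2: note_on(76): voice 1 is free -> assigned | voices=[62 76]
Op 3: note_off(76): free voice 1 | voices=[62 -]
Op 4: note_off(62): free voice 0 | voices=[- -]
Op 5: note_on(82): voice 0 is free -> assigned | voices=[82 -]
Op 6: note_off(82): free voice 0 | voices=[- -]
Op 7: note_on(79): voice 0 is free -> assigned | voices=[79 -]
Op 8: note_on(80): voice 1 is free -> assigned | voices=[79 80]
Op 9: note_off(80): free voice 1 | voices=[79 -]
Op 10: note_on(60): voice 1 is free -> assigned | voices=[79 60]
Op 11: note_off(79): free voice 0 | voices=[- 60]

Answer: 2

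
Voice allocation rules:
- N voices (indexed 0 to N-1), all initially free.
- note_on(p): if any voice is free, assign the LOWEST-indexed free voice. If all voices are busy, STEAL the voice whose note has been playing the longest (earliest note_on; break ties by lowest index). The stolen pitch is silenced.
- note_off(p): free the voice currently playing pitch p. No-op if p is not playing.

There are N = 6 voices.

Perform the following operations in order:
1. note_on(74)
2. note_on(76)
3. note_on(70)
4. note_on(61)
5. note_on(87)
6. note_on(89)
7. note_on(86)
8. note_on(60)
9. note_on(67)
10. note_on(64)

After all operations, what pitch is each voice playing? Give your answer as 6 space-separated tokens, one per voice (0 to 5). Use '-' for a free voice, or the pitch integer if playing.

Answer: 86 60 67 64 87 89

Derivation:
Op 1: note_on(74): voice 0 is free -> assigned | voices=[74 - - - - -]
Op 2: note_on(76): voice 1 is free -> assigned | voices=[74 76 - - - -]
Op 3: note_on(70): voice 2 is free -> assigned | voices=[74 76 70 - - -]
Op 4: note_on(61): voice 3 is free -> assigned | voices=[74 76 70 61 - -]
Op 5: note_on(87): voice 4 is free -> assigned | voices=[74 76 70 61 87 -]
Op 6: note_on(89): voice 5 is free -> assigned | voices=[74 76 70 61 87 89]
Op 7: note_on(86): all voices busy, STEAL voice 0 (pitch 74, oldest) -> assign | voices=[86 76 70 61 87 89]
Op 8: note_on(60): all voices busy, STEAL voice 1 (pitch 76, oldest) -> assign | voices=[86 60 70 61 87 89]
Op 9: note_on(67): all voices busy, STEAL voice 2 (pitch 70, oldest) -> assign | voices=[86 60 67 61 87 89]
Op 10: note_on(64): all voices busy, STEAL voice 3 (pitch 61, oldest) -> assign | voices=[86 60 67 64 87 89]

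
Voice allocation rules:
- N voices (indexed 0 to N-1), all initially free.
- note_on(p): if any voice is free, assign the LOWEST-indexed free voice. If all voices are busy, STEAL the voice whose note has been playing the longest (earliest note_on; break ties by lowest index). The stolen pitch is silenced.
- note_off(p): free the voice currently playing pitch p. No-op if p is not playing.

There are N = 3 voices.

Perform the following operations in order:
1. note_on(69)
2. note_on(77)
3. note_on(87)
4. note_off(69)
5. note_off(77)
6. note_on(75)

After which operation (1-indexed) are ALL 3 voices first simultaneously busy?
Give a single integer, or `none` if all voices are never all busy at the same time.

Op 1: note_on(69): voice 0 is free -> assigned | voices=[69 - -]
Op 2: note_on(77): voice 1 is free -> assigned | voices=[69 77 -]
Op 3: note_on(87): voice 2 is free -> assigned | voices=[69 77 87]
Op 4: note_off(69): free voice 0 | voices=[- 77 87]
Op 5: note_off(77): free voice 1 | voices=[- - 87]
Op 6: note_on(75): voice 0 is free -> assigned | voices=[75 - 87]

Answer: 3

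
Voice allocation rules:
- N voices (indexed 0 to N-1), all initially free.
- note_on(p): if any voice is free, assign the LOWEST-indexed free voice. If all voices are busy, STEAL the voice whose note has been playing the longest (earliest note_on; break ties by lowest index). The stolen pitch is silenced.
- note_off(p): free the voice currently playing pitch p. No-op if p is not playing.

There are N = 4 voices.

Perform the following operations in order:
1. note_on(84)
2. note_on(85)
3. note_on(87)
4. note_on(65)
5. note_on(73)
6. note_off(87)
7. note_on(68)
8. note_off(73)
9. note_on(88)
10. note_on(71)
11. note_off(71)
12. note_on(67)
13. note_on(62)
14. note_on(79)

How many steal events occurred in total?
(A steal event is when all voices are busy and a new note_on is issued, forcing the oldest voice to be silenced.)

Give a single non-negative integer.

Op 1: note_on(84): voice 0 is free -> assigned | voices=[84 - - -]
Op 2: note_on(85): voice 1 is free -> assigned | voices=[84 85 - -]
Op 3: note_on(87): voice 2 is free -> assigned | voices=[84 85 87 -]
Op 4: note_on(65): voice 3 is free -> assigned | voices=[84 85 87 65]
Op 5: note_on(73): all voices busy, STEAL voice 0 (pitch 84, oldest) -> assign | voices=[73 85 87 65]
Op 6: note_off(87): free voice 2 | voices=[73 85 - 65]
Op 7: note_on(68): voice 2 is free -> assigned | voices=[73 85 68 65]
Op 8: note_off(73): free voice 0 | voices=[- 85 68 65]
Op 9: note_on(88): voice 0 is free -> assigned | voices=[88 85 68 65]
Op 10: note_on(71): all voices busy, STEAL voice 1 (pitch 85, oldest) -> assign | voices=[88 71 68 65]
Op 11: note_off(71): free voice 1 | voices=[88 - 68 65]
Op 12: note_on(67): voice 1 is free -> assigned | voices=[88 67 68 65]
Op 13: note_on(62): all voices busy, STEAL voice 3 (pitch 65, oldest) -> assign | voices=[88 67 68 62]
Op 14: note_on(79): all voices busy, STEAL voice 2 (pitch 68, oldest) -> assign | voices=[88 67 79 62]

Answer: 4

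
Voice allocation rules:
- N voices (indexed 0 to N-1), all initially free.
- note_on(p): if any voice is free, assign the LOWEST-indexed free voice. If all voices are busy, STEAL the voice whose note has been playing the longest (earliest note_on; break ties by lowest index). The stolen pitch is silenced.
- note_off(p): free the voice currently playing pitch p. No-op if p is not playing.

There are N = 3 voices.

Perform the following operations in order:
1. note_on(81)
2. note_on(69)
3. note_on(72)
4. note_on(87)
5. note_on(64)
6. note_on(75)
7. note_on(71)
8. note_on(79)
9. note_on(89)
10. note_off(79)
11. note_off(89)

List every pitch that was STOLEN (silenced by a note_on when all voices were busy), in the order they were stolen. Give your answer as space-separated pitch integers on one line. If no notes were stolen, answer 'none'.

Answer: 81 69 72 87 64 75

Derivation:
Op 1: note_on(81): voice 0 is free -> assigned | voices=[81 - -]
Op 2: note_on(69): voice 1 is free -> assigned | voices=[81 69 -]
Op 3: note_on(72): voice 2 is free -> assigned | voices=[81 69 72]
Op 4: note_on(87): all voices busy, STEAL voice 0 (pitch 81, oldest) -> assign | voices=[87 69 72]
Op 5: note_on(64): all voices busy, STEAL voice 1 (pitch 69, oldest) -> assign | voices=[87 64 72]
Op 6: note_on(75): all voices busy, STEAL voice 2 (pitch 72, oldest) -> assign | voices=[87 64 75]
Op 7: note_on(71): all voices busy, STEAL voice 0 (pitch 87, oldest) -> assign | voices=[71 64 75]
Op 8: note_on(79): all voices busy, STEAL voice 1 (pitch 64, oldest) -> assign | voices=[71 79 75]
Op 9: note_on(89): all voices busy, STEAL voice 2 (pitch 75, oldest) -> assign | voices=[71 79 89]
Op 10: note_off(79): free voice 1 | voices=[71 - 89]
Op 11: note_off(89): free voice 2 | voices=[71 - -]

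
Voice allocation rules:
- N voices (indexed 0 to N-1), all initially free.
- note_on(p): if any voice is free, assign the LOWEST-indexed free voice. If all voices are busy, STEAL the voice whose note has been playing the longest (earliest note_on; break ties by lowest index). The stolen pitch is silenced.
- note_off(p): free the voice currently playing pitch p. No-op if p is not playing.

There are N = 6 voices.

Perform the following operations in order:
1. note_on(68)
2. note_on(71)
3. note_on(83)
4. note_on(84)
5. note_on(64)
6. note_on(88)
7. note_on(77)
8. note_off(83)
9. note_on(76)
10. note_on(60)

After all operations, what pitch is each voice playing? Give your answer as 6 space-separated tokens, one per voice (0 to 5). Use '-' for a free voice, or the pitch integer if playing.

Op 1: note_on(68): voice 0 is free -> assigned | voices=[68 - - - - -]
Op 2: note_on(71): voice 1 is free -> assigned | voices=[68 71 - - - -]
Op 3: note_on(83): voice 2 is free -> assigned | voices=[68 71 83 - - -]
Op 4: note_on(84): voice 3 is free -> assigned | voices=[68 71 83 84 - -]
Op 5: note_on(64): voice 4 is free -> assigned | voices=[68 71 83 84 64 -]
Op 6: note_on(88): voice 5 is free -> assigned | voices=[68 71 83 84 64 88]
Op 7: note_on(77): all voices busy, STEAL voice 0 (pitch 68, oldest) -> assign | voices=[77 71 83 84 64 88]
Op 8: note_off(83): free voice 2 | voices=[77 71 - 84 64 88]
Op 9: note_on(76): voice 2 is free -> assigned | voices=[77 71 76 84 64 88]
Op 10: note_on(60): all voices busy, STEAL voice 1 (pitch 71, oldest) -> assign | voices=[77 60 76 84 64 88]

Answer: 77 60 76 84 64 88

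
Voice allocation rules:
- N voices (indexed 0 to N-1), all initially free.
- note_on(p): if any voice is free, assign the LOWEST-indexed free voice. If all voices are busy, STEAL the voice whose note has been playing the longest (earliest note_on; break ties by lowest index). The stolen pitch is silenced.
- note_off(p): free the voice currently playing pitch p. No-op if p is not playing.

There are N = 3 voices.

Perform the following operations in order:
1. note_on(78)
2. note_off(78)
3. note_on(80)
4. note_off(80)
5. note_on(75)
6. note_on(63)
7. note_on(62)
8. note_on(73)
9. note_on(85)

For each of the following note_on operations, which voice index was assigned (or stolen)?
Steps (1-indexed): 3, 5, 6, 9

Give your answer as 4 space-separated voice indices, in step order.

Answer: 0 0 1 1

Derivation:
Op 1: note_on(78): voice 0 is free -> assigned | voices=[78 - -]
Op 2: note_off(78): free voice 0 | voices=[- - -]
Op 3: note_on(80): voice 0 is free -> assigned | voices=[80 - -]
Op 4: note_off(80): free voice 0 | voices=[- - -]
Op 5: note_on(75): voice 0 is free -> assigned | voices=[75 - -]
Op 6: note_on(63): voice 1 is free -> assigned | voices=[75 63 -]
Op 7: note_on(62): voice 2 is free -> assigned | voices=[75 63 62]
Op 8: note_on(73): all voices busy, STEAL voice 0 (pitch 75, oldest) -> assign | voices=[73 63 62]
Op 9: note_on(85): all voices busy, STEAL voice 1 (pitch 63, oldest) -> assign | voices=[73 85 62]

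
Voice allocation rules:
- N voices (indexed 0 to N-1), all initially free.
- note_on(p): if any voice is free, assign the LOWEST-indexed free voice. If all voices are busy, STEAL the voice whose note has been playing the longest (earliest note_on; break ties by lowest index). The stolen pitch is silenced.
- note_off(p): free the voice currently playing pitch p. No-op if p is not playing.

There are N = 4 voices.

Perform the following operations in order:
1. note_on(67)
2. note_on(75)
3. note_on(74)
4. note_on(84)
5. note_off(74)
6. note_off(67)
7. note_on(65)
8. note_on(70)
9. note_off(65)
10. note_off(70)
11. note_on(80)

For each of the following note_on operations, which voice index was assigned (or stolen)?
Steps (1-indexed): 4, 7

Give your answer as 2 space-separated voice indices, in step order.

Answer: 3 0

Derivation:
Op 1: note_on(67): voice 0 is free -> assigned | voices=[67 - - -]
Op 2: note_on(75): voice 1 is free -> assigned | voices=[67 75 - -]
Op 3: note_on(74): voice 2 is free -> assigned | voices=[67 75 74 -]
Op 4: note_on(84): voice 3 is free -> assigned | voices=[67 75 74 84]
Op 5: note_off(74): free voice 2 | voices=[67 75 - 84]
Op 6: note_off(67): free voice 0 | voices=[- 75 - 84]
Op 7: note_on(65): voice 0 is free -> assigned | voices=[65 75 - 84]
Op 8: note_on(70): voice 2 is free -> assigned | voices=[65 75 70 84]
Op 9: note_off(65): free voice 0 | voices=[- 75 70 84]
Op 10: note_off(70): free voice 2 | voices=[- 75 - 84]
Op 11: note_on(80): voice 0 is free -> assigned | voices=[80 75 - 84]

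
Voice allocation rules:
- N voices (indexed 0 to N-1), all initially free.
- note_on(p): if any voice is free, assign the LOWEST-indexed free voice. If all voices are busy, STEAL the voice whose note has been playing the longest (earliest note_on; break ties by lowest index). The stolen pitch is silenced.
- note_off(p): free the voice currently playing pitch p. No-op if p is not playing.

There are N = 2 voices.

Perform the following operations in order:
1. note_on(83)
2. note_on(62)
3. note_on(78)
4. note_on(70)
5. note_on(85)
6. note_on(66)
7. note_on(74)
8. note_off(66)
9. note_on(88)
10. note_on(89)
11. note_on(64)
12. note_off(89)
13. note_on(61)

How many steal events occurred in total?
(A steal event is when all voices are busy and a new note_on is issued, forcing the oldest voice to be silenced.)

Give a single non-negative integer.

Op 1: note_on(83): voice 0 is free -> assigned | voices=[83 -]
Op 2: note_on(62): voice 1 is free -> assigned | voices=[83 62]
Op 3: note_on(78): all voices busy, STEAL voice 0 (pitch 83, oldest) -> assign | voices=[78 62]
Op 4: note_on(70): all voices busy, STEAL voice 1 (pitch 62, oldest) -> assign | voices=[78 70]
Op 5: note_on(85): all voices busy, STEAL voice 0 (pitch 78, oldest) -> assign | voices=[85 70]
Op 6: note_on(66): all voices busy, STEAL voice 1 (pitch 70, oldest) -> assign | voices=[85 66]
Op 7: note_on(74): all voices busy, STEAL voice 0 (pitch 85, oldest) -> assign | voices=[74 66]
Op 8: note_off(66): free voice 1 | voices=[74 -]
Op 9: note_on(88): voice 1 is free -> assigned | voices=[74 88]
Op 10: note_on(89): all voices busy, STEAL voice 0 (pitch 74, oldest) -> assign | voices=[89 88]
Op 11: note_on(64): all voices busy, STEAL voice 1 (pitch 88, oldest) -> assign | voices=[89 64]
Op 12: note_off(89): free voice 0 | voices=[- 64]
Op 13: note_on(61): voice 0 is free -> assigned | voices=[61 64]

Answer: 7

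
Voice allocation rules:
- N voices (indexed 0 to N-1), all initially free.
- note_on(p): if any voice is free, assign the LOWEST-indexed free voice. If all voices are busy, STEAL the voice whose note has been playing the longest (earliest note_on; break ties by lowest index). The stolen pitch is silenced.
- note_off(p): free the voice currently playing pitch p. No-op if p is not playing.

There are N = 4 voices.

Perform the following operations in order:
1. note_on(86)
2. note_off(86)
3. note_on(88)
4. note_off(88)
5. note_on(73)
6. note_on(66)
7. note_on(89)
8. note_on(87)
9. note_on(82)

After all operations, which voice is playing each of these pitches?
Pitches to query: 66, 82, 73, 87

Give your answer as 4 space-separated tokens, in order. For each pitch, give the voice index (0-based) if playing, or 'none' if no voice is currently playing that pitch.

Op 1: note_on(86): voice 0 is free -> assigned | voices=[86 - - -]
Op 2: note_off(86): free voice 0 | voices=[- - - -]
Op 3: note_on(88): voice 0 is free -> assigned | voices=[88 - - -]
Op 4: note_off(88): free voice 0 | voices=[- - - -]
Op 5: note_on(73): voice 0 is free -> assigned | voices=[73 - - -]
Op 6: note_on(66): voice 1 is free -> assigned | voices=[73 66 - -]
Op 7: note_on(89): voice 2 is free -> assigned | voices=[73 66 89 -]
Op 8: note_on(87): voice 3 is free -> assigned | voices=[73 66 89 87]
Op 9: note_on(82): all voices busy, STEAL voice 0 (pitch 73, oldest) -> assign | voices=[82 66 89 87]

Answer: 1 0 none 3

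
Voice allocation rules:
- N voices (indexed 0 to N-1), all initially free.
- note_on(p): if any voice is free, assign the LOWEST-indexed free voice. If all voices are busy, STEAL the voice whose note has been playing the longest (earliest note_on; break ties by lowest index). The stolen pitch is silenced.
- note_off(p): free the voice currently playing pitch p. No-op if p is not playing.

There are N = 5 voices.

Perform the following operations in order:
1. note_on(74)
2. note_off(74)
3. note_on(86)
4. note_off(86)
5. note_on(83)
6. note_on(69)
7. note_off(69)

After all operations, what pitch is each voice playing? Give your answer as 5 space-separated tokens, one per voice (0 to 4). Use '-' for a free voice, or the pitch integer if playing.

Answer: 83 - - - -

Derivation:
Op 1: note_on(74): voice 0 is free -> assigned | voices=[74 - - - -]
Op 2: note_off(74): free voice 0 | voices=[- - - - -]
Op 3: note_on(86): voice 0 is free -> assigned | voices=[86 - - - -]
Op 4: note_off(86): free voice 0 | voices=[- - - - -]
Op 5: note_on(83): voice 0 is free -> assigned | voices=[83 - - - -]
Op 6: note_on(69): voice 1 is free -> assigned | voices=[83 69 - - -]
Op 7: note_off(69): free voice 1 | voices=[83 - - - -]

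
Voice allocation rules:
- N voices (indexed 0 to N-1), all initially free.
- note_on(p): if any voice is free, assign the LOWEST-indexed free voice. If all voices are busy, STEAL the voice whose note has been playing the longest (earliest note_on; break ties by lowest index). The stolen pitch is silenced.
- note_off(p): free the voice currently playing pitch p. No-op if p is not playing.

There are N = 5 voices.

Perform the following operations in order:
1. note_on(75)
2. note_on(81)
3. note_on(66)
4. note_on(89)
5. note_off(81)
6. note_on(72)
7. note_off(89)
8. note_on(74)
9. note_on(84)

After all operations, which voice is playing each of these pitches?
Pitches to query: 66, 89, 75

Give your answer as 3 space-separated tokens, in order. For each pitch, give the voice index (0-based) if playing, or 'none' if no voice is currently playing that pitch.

Op 1: note_on(75): voice 0 is free -> assigned | voices=[75 - - - -]
Op 2: note_on(81): voice 1 is free -> assigned | voices=[75 81 - - -]
Op 3: note_on(66): voice 2 is free -> assigned | voices=[75 81 66 - -]
Op 4: note_on(89): voice 3 is free -> assigned | voices=[75 81 66 89 -]
Op 5: note_off(81): free voice 1 | voices=[75 - 66 89 -]
Op 6: note_on(72): voice 1 is free -> assigned | voices=[75 72 66 89 -]
Op 7: note_off(89): free voice 3 | voices=[75 72 66 - -]
Op 8: note_on(74): voice 3 is free -> assigned | voices=[75 72 66 74 -]
Op 9: note_on(84): voice 4 is free -> assigned | voices=[75 72 66 74 84]

Answer: 2 none 0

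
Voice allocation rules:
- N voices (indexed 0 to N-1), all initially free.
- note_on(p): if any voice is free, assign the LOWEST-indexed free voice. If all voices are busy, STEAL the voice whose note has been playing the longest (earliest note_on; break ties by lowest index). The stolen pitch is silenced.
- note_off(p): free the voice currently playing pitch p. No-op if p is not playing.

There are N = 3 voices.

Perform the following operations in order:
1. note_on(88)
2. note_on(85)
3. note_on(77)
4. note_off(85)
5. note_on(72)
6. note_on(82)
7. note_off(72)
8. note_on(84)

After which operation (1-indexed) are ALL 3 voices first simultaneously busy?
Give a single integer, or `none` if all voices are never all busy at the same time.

Answer: 3

Derivation:
Op 1: note_on(88): voice 0 is free -> assigned | voices=[88 - -]
Op 2: note_on(85): voice 1 is free -> assigned | voices=[88 85 -]
Op 3: note_on(77): voice 2 is free -> assigned | voices=[88 85 77]
Op 4: note_off(85): free voice 1 | voices=[88 - 77]
Op 5: note_on(72): voice 1 is free -> assigned | voices=[88 72 77]
Op 6: note_on(82): all voices busy, STEAL voice 0 (pitch 88, oldest) -> assign | voices=[82 72 77]
Op 7: note_off(72): free voice 1 | voices=[82 - 77]
Op 8: note_on(84): voice 1 is free -> assigned | voices=[82 84 77]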